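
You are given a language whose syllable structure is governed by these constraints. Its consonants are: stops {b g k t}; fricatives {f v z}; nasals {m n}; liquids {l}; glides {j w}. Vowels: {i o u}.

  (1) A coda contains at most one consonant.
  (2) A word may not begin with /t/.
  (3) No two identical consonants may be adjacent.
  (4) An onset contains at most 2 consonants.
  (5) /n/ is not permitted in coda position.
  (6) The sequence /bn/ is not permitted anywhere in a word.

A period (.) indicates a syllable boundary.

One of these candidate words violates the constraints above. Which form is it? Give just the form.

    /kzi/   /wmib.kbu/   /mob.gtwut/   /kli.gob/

/kzi/ — σ1 onset /kz/ (2C), coda /∅/ ok → permitted
/wmib.kbu/ — σ1 onset /wm/ (2C), coda /b/ ok; σ2 onset /kb/ (2C), coda /∅/ ok → permitted
/mob.gtwut/ — violates constraint 4: syllable 2 onset /gtw/ has 3 consonants (> 2) → not permitted
/kli.gob/ — σ1 onset /kl/ (2C), coda /∅/ ok; σ2 onset /g/, coda /b/ ok → permitted

/mob.gtwut/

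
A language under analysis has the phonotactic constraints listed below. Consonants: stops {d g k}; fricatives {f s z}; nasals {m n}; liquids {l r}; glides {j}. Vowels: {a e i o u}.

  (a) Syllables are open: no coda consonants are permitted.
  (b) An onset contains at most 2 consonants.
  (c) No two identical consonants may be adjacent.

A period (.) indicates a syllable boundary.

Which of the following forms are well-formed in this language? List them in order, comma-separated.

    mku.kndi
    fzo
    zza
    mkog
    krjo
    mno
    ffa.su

mku.kndi — violates constraint (b): syllable 2 onset /knd/ has 3 consonants (> 2) → ill-formed
fzo — σ1 onset /fz/ (2C), coda /∅/ ok → well-formed
zza — violates constraint (c): adjacent identical consonants /zz/ → ill-formed
mkog — violates constraint (a): syllable 1 coda /g/ has 1 consonant (> 0) → ill-formed
krjo — violates constraint (b): syllable 1 onset /krj/ has 3 consonants (> 2) → ill-formed
mno — σ1 onset /mn/ (2C), coda /∅/ ok → well-formed
ffa.su — violates constraint (c): adjacent identical consonants /ff/ → ill-formed

fzo, mno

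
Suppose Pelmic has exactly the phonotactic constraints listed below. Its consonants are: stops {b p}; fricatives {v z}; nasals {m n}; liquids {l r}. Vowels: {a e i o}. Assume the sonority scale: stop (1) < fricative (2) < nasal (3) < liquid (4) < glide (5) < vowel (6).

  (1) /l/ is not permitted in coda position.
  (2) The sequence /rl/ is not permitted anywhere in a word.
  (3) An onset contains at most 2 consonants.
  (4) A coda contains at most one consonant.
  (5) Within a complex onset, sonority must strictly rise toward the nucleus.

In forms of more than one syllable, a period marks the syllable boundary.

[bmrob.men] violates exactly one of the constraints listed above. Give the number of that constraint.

[bmrob.men]: syllable 1 onset /bmr/ has 3 consonants (> 2).
This is a violation of constraint 3: "An onset contains at most 2 consonants."
The remaining constraints (1, 2, 4, 5) are satisfied.

3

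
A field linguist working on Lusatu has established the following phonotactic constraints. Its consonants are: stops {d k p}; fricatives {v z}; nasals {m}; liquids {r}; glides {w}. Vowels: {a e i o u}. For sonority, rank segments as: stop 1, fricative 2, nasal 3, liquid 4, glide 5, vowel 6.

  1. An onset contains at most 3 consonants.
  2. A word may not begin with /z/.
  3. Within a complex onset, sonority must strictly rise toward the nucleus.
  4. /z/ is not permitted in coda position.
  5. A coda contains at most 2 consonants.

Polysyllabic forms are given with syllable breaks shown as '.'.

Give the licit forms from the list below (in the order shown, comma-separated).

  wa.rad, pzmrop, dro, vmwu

wa.rad — σ1 onset /w/, coda /∅/ ok; σ2 onset /r/, coda /d/ ok → licit
pzmrop — violates constraint 1: syllable 1 onset /pzmr/ has 4 consonants (> 3) → illicit
dro — σ1 onset /dr/ (1→4 rises), coda /∅/ ok → licit
vmwu — σ1 onset /vmw/ (2→3→5 rises), coda /∅/ ok → licit

wa.rad, dro, vmwu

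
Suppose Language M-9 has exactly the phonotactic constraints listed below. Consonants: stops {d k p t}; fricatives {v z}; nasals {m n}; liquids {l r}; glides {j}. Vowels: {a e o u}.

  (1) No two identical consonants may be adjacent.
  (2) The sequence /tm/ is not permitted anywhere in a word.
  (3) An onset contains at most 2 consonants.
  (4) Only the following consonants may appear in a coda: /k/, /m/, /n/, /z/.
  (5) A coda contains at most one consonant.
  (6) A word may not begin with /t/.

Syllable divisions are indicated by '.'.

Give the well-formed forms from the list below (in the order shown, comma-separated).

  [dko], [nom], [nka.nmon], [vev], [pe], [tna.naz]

[dko], [nom], [nka.nmon], [pe]

[dko] — σ1 onset /dk/ (2C), coda /∅/ ok → well-formed
[nom] — σ1 onset /n/, coda /m/ ok → well-formed
[nka.nmon] — σ1 onset /nk/ (2C), coda /∅/ ok; σ2 onset /nm/ (2C), coda /n/ ok → well-formed
[vev] — violates constraint 4: syllable 1 coda contains /v/, which is not a licensed coda consonant → ill-formed
[pe] — σ1 onset /p/, coda /∅/ ok → well-formed
[tna.naz] — violates constraint 6: word begins with /t/ → ill-formed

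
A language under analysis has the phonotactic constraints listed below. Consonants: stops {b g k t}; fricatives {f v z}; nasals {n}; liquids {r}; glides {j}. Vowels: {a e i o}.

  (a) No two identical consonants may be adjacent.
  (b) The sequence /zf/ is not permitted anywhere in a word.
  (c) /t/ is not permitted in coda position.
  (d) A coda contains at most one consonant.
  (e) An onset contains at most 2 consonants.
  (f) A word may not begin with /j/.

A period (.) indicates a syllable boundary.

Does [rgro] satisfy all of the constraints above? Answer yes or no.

no

[rgro] — violates constraint (e): syllable 1 onset /rgr/ has 3 consonants (> 2) → ill-formed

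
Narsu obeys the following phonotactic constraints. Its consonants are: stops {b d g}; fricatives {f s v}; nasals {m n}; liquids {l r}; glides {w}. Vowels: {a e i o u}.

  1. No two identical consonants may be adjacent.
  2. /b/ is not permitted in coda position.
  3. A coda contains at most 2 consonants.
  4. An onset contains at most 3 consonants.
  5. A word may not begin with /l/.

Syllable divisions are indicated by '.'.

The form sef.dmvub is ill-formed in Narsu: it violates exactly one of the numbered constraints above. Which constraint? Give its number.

sef.dmvub: syllable 2 coda contains /b/.
This is a violation of constraint 2: "/b/ is not permitted in coda position."
The remaining constraints (1, 3, 4, 5) are satisfied.

2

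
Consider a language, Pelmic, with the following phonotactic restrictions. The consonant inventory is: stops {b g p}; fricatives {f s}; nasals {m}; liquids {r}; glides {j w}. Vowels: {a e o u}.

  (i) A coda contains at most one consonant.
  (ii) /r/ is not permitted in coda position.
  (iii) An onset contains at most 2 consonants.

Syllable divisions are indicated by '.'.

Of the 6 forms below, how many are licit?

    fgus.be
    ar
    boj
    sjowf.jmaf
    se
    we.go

fgus.be — σ1 onset /fg/ (2C), coda /s/ ok; σ2 onset /b/, coda /∅/ ok → licit
ar — violates constraint (ii): syllable 1 coda contains /r/ → illicit
boj — σ1 onset /b/, coda /j/ ok → licit
sjowf.jmaf — violates constraint (i): syllable 1 coda /wf/ has 2 consonants (> 1) → illicit
se — σ1 onset /s/, coda /∅/ ok → licit
we.go — σ1 onset /w/, coda /∅/ ok; σ2 onset /g/, coda /∅/ ok → licit
Licit: fgus.be, boj, se, we.go → 4.

4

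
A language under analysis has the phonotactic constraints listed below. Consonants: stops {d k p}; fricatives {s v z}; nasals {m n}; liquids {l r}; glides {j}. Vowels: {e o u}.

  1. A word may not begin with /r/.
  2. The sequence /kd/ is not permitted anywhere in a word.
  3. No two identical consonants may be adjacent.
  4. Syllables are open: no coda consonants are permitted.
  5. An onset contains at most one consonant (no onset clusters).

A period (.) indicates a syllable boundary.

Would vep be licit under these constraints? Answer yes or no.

no

vep — violates constraint 4: syllable 1 coda /p/ has 1 consonant (> 0) → illicit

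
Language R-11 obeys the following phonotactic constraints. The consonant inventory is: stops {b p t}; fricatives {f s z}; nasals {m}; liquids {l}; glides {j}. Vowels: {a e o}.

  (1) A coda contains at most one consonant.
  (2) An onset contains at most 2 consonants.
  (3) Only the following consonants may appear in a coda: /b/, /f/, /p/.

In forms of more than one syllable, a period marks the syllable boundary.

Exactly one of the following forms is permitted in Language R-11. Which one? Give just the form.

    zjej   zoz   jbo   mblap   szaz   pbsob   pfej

zjej — violates constraint 3: syllable 1 coda contains /j/, which is not a licensed coda consonant → not permitted
zoz — violates constraint 3: syllable 1 coda contains /z/, which is not a licensed coda consonant → not permitted
jbo — σ1 onset /jb/ (2C), coda /∅/ ok → permitted
mblap — violates constraint 2: syllable 1 onset /mbl/ has 3 consonants (> 2) → not permitted
szaz — violates constraint 3: syllable 1 coda contains /z/, which is not a licensed coda consonant → not permitted
pbsob — violates constraint 2: syllable 1 onset /pbs/ has 3 consonants (> 2) → not permitted
pfej — violates constraint 3: syllable 1 coda contains /j/, which is not a licensed coda consonant → not permitted

jbo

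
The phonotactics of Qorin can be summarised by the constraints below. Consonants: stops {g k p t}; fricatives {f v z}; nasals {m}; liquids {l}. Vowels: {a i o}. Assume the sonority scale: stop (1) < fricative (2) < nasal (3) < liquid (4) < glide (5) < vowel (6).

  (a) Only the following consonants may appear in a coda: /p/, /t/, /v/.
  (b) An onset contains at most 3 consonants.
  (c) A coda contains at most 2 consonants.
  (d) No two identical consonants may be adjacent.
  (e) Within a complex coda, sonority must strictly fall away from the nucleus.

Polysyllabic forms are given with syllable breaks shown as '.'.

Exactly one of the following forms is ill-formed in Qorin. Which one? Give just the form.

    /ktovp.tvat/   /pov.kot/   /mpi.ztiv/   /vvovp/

/vvovp/

/ktovp.tvat/ — σ1 onset /kt/ (2C), coda /vp/ (2→1 falls) ok; σ2 onset /tv/ (2C), coda /t/ ok → well-formed
/pov.kot/ — σ1 onset /p/, coda /v/ ok; σ2 onset /k/, coda /t/ ok → well-formed
/mpi.ztiv/ — σ1 onset /mp/ (2C), coda /∅/ ok; σ2 onset /zt/ (2C), coda /v/ ok → well-formed
/vvovp/ — violates constraint (d): adjacent identical consonants /vv/ → ill-formed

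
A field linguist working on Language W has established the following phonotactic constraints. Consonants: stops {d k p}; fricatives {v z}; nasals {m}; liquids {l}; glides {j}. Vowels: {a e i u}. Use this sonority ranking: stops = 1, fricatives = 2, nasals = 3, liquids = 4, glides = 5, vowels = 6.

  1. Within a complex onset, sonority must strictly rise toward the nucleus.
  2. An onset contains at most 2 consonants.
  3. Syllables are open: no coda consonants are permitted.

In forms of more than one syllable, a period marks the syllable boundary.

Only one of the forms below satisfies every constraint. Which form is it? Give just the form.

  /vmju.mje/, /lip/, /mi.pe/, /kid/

/mi.pe/

/vmju.mje/ — violates constraint 2: syllable 1 onset /vmj/ has 3 consonants (> 2) → illicit
/lip/ — violates constraint 3: syllable 1 coda /p/ has 1 consonant (> 0) → illicit
/mi.pe/ — σ1 onset /m/, coda /∅/ ok; σ2 onset /p/, coda /∅/ ok → licit
/kid/ — violates constraint 3: syllable 1 coda /d/ has 1 consonant (> 0) → illicit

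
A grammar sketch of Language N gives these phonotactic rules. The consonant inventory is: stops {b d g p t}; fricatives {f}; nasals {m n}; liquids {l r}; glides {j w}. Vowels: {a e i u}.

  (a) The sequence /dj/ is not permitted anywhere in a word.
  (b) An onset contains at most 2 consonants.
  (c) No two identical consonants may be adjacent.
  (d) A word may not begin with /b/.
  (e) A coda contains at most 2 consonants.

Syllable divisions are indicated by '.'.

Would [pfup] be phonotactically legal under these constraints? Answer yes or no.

yes

[pfup] — σ1 onset /pf/ (2C), coda /p/ ok → phonotactically legal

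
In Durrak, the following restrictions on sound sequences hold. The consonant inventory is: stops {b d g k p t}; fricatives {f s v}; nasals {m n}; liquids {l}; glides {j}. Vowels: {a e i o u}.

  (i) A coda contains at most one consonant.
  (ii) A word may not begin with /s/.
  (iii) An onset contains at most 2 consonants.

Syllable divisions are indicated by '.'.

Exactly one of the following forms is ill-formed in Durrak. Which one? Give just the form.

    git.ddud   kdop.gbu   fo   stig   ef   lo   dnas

stig

git.ddud — σ1 onset /g/, coda /t/ ok; σ2 onset /dd/ (2C), coda /d/ ok → well-formed
kdop.gbu — σ1 onset /kd/ (2C), coda /p/ ok; σ2 onset /gb/ (2C), coda /∅/ ok → well-formed
fo — σ1 onset /f/, coda /∅/ ok → well-formed
stig — violates constraint (ii): word begins with /s/ → ill-formed
ef — σ1 onset /∅/, coda /f/ ok → well-formed
lo — σ1 onset /l/, coda /∅/ ok → well-formed
dnas — σ1 onset /dn/ (2C), coda /s/ ok → well-formed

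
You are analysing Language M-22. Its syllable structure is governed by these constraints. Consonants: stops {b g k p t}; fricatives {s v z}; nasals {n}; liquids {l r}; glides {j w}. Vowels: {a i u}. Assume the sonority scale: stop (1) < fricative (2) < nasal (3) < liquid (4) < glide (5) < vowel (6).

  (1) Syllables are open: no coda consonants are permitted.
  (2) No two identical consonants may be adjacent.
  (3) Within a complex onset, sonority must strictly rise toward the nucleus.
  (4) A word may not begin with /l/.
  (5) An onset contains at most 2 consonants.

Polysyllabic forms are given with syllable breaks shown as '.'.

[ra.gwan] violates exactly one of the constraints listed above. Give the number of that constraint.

1

[ra.gwan]: syllable 2 coda /n/ has 1 consonant (> 0).
This is a violation of constraint 1: "Syllables are open: no coda consonants are permitted."
The remaining constraints (2, 3, 4, 5) are satisfied.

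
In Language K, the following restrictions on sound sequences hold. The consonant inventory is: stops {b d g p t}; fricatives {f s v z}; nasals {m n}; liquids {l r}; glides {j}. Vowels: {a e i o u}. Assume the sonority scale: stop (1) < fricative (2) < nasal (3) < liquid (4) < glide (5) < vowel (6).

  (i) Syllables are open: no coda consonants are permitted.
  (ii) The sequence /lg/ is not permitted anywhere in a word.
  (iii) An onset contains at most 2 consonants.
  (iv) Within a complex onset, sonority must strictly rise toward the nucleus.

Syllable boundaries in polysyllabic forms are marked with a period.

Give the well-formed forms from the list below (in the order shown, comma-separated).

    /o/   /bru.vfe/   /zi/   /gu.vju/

/o/, /zi/, /gu.vju/

/o/ — σ1 onset /∅/, coda /∅/ ok → well-formed
/bru.vfe/ — violates constraint (iv): syllable 2 onset /vf/: /v/ (fricative, 2) → /f/ (fricative, 2) does not rise → ill-formed
/zi/ — σ1 onset /z/, coda /∅/ ok → well-formed
/gu.vju/ — σ1 onset /g/, coda /∅/ ok; σ2 onset /vj/ (2→5 rises), coda /∅/ ok → well-formed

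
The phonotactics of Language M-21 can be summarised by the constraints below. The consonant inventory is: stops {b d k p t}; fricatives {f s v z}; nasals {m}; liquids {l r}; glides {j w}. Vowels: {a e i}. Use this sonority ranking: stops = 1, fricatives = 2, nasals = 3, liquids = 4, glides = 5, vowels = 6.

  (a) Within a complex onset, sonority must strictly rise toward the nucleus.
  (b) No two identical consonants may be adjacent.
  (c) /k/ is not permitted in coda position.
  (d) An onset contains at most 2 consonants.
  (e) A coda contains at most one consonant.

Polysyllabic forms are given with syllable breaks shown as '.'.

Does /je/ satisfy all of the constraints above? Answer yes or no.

/je/ — σ1 onset /j/, coda /∅/ ok → licit

yes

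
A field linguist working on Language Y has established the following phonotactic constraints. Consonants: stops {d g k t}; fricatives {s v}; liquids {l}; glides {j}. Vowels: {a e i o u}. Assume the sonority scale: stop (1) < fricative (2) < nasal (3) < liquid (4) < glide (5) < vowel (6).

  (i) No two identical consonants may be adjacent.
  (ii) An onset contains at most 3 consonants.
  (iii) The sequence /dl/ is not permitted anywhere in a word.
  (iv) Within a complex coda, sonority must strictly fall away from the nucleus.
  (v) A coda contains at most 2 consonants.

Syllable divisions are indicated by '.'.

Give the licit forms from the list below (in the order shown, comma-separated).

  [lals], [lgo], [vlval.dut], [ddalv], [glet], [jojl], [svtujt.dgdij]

[lals], [lgo], [vlval.dut], [glet], [jojl], [svtujt.dgdij]

[lals] — σ1 onset /l/, coda /ls/ (4→2 falls) ok → licit
[lgo] — σ1 onset /lg/ (2C), coda /∅/ ok → licit
[vlval.dut] — σ1 onset /vlv/ (3C), coda /l/ ok; σ2 onset /d/, coda /t/ ok → licit
[ddalv] — violates constraint (i): adjacent identical consonants /dd/ → illicit
[glet] — σ1 onset /gl/ (2C), coda /t/ ok → licit
[jojl] — σ1 onset /j/, coda /jl/ (5→4 falls) ok → licit
[svtujt.dgdij] — σ1 onset /svt/ (3C), coda /jt/ (5→1 falls) ok; σ2 onset /dgd/ (3C), coda /j/ ok → licit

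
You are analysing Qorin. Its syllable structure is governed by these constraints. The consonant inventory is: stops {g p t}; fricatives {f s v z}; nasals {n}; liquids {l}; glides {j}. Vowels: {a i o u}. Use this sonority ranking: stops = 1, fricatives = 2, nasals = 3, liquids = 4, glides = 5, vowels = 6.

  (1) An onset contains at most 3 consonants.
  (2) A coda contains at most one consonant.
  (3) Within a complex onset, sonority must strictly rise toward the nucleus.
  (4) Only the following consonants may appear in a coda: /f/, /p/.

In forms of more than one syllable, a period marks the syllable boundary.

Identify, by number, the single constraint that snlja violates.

snlja: syllable 1 onset /snlj/ has 4 consonants (> 3).
This is a violation of constraint 1: "An onset contains at most 3 consonants."
The remaining constraints (2, 3, 4) are satisfied.

1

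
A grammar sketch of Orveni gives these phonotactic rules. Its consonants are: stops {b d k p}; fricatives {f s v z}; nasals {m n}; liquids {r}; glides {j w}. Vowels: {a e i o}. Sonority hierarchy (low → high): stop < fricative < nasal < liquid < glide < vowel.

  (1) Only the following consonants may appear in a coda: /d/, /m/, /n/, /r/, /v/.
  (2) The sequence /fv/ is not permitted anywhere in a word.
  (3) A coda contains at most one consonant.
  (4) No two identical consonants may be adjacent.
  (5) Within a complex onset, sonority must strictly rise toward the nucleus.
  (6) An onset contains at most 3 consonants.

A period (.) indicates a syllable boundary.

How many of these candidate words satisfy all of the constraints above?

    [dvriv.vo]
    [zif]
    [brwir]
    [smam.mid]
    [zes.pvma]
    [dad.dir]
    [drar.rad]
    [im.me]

[dvriv.vo] — violates constraint 4: adjacent identical consonants /vv/ → illicit
[zif] — violates constraint 1: syllable 1 coda contains /f/, which is not a licensed coda consonant → illicit
[brwir] — σ1 onset /brw/ (1→4→5 rises), coda /r/ ok → licit
[smam.mid] — violates constraint 4: adjacent identical consonants /mm/ → illicit
[zes.pvma] — violates constraint 1: syllable 1 coda contains /s/, which is not a licensed coda consonant → illicit
[dad.dir] — violates constraint 4: adjacent identical consonants /dd/ → illicit
[drar.rad] — violates constraint 4: adjacent identical consonants /rr/ → illicit
[im.me] — violates constraint 4: adjacent identical consonants /mm/ → illicit
Licit: [brwir] → 1.

1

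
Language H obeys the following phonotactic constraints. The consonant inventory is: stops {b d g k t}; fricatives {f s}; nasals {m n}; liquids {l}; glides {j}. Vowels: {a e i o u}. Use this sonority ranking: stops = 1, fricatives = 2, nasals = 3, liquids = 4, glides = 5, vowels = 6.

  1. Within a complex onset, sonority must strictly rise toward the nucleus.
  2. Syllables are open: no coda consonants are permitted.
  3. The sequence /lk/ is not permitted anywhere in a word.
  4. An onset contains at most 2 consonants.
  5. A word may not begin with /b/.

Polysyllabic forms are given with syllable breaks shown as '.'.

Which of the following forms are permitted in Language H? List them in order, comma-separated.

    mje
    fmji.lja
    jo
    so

mje, jo, so

mje — σ1 onset /mj/ (3→5 rises), coda /∅/ ok → permitted
fmji.lja — violates constraint 4: syllable 1 onset /fmj/ has 3 consonants (> 2) → not permitted
jo — σ1 onset /j/, coda /∅/ ok → permitted
so — σ1 onset /s/, coda /∅/ ok → permitted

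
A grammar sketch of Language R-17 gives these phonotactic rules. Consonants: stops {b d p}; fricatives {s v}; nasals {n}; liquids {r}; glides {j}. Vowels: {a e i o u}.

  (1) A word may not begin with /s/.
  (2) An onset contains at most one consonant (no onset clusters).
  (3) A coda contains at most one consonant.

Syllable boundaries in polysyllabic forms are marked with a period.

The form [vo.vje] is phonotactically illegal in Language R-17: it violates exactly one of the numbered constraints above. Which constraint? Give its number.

2

[vo.vje]: syllable 2 onset /vj/ has 2 consonants (> 1).
This is a violation of constraint 2: "An onset contains at most one consonant (no onset clusters)."
The remaining constraints (1, 3) are satisfied.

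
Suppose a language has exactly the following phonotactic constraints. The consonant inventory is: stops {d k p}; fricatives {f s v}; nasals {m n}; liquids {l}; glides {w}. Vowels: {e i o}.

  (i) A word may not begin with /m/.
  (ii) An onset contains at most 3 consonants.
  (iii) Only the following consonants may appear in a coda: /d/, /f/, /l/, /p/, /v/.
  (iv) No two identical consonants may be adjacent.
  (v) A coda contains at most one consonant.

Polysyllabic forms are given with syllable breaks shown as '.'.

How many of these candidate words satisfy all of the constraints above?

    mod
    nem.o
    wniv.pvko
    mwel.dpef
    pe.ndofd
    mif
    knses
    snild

mod — violates constraint (i): word begins with /m/ → illicit
nem.o — violates constraint (iii): syllable 1 coda contains /m/, which is not a licensed coda consonant → illicit
wniv.pvko — σ1 onset /wn/ (2C), coda /v/ ok; σ2 onset /pvk/ (3C), coda /∅/ ok → licit
mwel.dpef — violates constraint (i): word begins with /m/ → illicit
pe.ndofd — violates constraint (v): syllable 2 coda /fd/ has 2 consonants (> 1) → illicit
mif — violates constraint (i): word begins with /m/ → illicit
knses — violates constraint (iii): syllable 1 coda contains /s/, which is not a licensed coda consonant → illicit
snild — violates constraint (v): syllable 1 coda /ld/ has 2 consonants (> 1) → illicit
Licit: wniv.pvko → 1.

1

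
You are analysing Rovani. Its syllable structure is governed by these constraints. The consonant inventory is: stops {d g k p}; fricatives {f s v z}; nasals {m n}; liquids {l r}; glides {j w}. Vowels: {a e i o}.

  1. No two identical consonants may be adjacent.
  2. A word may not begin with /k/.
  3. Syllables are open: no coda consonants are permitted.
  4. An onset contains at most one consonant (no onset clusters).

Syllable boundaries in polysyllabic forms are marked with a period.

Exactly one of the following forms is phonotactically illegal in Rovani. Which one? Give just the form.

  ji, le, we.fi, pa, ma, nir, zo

ji — σ1 onset /j/, coda /∅/ ok → phonotactically legal
le — σ1 onset /l/, coda /∅/ ok → phonotactically legal
we.fi — σ1 onset /w/, coda /∅/ ok; σ2 onset /f/, coda /∅/ ok → phonotactically legal
pa — σ1 onset /p/, coda /∅/ ok → phonotactically legal
ma — σ1 onset /m/, coda /∅/ ok → phonotactically legal
nir — violates constraint 3: syllable 1 coda /r/ has 1 consonant (> 0) → phonotactically illegal
zo — σ1 onset /z/, coda /∅/ ok → phonotactically legal

nir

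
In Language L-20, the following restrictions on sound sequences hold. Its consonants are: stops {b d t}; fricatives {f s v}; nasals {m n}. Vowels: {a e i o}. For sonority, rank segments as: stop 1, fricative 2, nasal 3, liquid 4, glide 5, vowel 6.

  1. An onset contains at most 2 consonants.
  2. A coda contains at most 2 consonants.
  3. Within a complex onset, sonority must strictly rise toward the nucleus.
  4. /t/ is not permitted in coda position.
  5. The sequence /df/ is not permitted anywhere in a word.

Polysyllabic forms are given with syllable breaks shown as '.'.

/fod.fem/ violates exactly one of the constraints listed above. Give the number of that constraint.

/fod.fem/: contains banned sequence /df/.
This is a violation of constraint 5: "The sequence /df/ is not permitted anywhere in a word."
The remaining constraints (1, 2, 3, 4) are satisfied.

5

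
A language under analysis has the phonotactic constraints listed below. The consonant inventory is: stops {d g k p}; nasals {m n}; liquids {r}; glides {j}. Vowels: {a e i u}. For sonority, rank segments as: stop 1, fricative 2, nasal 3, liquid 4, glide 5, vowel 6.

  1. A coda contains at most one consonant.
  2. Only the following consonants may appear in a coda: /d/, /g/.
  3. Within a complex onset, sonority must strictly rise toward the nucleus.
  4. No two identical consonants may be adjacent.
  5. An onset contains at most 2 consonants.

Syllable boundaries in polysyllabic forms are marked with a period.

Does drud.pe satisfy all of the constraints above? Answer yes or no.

yes

drud.pe — σ1 onset /dr/ (1→4 rises), coda /d/ ok; σ2 onset /p/, coda /∅/ ok → permitted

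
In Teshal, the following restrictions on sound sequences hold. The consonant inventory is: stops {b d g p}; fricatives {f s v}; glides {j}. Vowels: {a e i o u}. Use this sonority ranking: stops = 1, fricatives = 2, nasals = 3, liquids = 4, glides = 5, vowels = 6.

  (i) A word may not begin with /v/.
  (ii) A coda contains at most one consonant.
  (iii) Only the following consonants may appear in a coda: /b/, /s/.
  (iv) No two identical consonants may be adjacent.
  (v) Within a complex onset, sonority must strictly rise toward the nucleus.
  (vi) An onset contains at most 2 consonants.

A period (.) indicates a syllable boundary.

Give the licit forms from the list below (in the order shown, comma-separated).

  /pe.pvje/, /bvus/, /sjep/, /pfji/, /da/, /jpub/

/pe.pvje/ — violates constraint (vi): syllable 2 onset /pvj/ has 3 consonants (> 2) → illicit
/bvus/ — σ1 onset /bv/ (1→2 rises), coda /s/ ok → licit
/sjep/ — violates constraint (iii): syllable 1 coda contains /p/, which is not a licensed coda consonant → illicit
/pfji/ — violates constraint (vi): syllable 1 onset /pfj/ has 3 consonants (> 2) → illicit
/da/ — σ1 onset /d/, coda /∅/ ok → licit
/jpub/ — violates constraint (v): syllable 1 onset /jp/: /j/ (glide, 5) → /p/ (stop, 1) does not rise → illicit

/bvus/, /da/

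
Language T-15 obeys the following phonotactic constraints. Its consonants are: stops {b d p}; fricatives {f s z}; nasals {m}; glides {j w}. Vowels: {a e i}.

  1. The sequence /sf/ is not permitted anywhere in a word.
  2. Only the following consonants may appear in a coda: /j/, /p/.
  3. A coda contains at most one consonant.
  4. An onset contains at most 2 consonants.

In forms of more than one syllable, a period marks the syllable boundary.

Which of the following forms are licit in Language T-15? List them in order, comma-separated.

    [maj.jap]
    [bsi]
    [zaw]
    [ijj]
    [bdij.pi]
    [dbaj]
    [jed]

[maj.jap] — σ1 onset /m/, coda /j/ ok; σ2 onset /j/, coda /p/ ok → licit
[bsi] — σ1 onset /bs/ (2C), coda /∅/ ok → licit
[zaw] — violates constraint 2: syllable 1 coda contains /w/, which is not a licensed coda consonant → illicit
[ijj] — violates constraint 3: syllable 1 coda /jj/ has 2 consonants (> 1) → illicit
[bdij.pi] — σ1 onset /bd/ (2C), coda /j/ ok; σ2 onset /p/, coda /∅/ ok → licit
[dbaj] — σ1 onset /db/ (2C), coda /j/ ok → licit
[jed] — violates constraint 2: syllable 1 coda contains /d/, which is not a licensed coda consonant → illicit

[maj.jap], [bsi], [bdij.pi], [dbaj]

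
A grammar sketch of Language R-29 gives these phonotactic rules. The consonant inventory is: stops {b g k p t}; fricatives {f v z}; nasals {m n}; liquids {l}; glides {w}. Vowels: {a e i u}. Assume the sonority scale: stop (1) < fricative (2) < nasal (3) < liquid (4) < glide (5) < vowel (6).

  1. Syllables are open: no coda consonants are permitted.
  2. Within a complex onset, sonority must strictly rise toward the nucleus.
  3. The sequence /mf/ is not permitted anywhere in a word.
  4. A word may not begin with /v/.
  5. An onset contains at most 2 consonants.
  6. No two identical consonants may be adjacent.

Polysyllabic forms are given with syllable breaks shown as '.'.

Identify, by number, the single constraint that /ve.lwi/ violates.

/ve.lwi/: word begins with /v/.
This is a violation of constraint 4: "A word may not begin with /v/."
The remaining constraints (1, 2, 3, 5, 6) are satisfied.

4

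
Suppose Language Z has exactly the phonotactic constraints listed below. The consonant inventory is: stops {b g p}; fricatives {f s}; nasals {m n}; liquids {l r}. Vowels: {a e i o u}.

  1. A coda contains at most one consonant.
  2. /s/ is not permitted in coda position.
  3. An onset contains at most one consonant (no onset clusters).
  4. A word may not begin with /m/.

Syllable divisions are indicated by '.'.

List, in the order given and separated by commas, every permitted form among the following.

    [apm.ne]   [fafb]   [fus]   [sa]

[sa]

[apm.ne] — violates constraint 1: syllable 1 coda /pm/ has 2 consonants (> 1) → not permitted
[fafb] — violates constraint 1: syllable 1 coda /fb/ has 2 consonants (> 1) → not permitted
[fus] — violates constraint 2: syllable 1 coda contains /s/ → not permitted
[sa] — σ1 onset /s/, coda /∅/ ok → permitted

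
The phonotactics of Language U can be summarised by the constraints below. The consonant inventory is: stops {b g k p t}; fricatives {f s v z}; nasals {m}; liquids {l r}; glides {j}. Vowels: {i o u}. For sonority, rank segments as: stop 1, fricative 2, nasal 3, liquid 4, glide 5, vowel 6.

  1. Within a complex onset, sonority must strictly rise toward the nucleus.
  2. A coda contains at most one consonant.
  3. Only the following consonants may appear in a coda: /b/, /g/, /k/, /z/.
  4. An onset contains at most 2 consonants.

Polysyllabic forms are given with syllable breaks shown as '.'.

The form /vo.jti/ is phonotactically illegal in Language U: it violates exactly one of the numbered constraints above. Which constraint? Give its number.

1

/vo.jti/: syllable 2 onset /jt/: /j/ (glide, 5) → /t/ (stop, 1) does not rise.
This is a violation of constraint 1: "Within a complex onset, sonority must strictly rise toward the nucleus."
The remaining constraints (2, 3, 4) are satisfied.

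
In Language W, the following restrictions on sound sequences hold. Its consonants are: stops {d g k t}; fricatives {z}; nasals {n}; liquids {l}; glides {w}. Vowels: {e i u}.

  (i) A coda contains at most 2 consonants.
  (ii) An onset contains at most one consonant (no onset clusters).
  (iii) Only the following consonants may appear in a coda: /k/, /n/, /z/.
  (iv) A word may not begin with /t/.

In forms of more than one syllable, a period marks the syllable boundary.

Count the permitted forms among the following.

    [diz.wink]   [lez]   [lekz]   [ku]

4

[diz.wink] — σ1 onset /d/, coda /z/ ok; σ2 onset /w/, coda /nk/ (2C) ok → permitted
[lez] — σ1 onset /l/, coda /z/ ok → permitted
[lekz] — σ1 onset /l/, coda /kz/ (2C) ok → permitted
[ku] — σ1 onset /k/, coda /∅/ ok → permitted
Permitted: [diz.wink], [lez], [lekz], [ku] → 4.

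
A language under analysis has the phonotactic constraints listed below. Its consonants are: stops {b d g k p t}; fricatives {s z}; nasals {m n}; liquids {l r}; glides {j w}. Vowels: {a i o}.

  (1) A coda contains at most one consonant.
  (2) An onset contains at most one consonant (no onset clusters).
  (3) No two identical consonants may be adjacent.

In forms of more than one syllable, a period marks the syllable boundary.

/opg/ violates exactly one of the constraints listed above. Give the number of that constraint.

/opg/: syllable 1 coda /pg/ has 2 consonants (> 1).
This is a violation of constraint 1: "A coda contains at most one consonant."
The remaining constraints (2, 3) are satisfied.

1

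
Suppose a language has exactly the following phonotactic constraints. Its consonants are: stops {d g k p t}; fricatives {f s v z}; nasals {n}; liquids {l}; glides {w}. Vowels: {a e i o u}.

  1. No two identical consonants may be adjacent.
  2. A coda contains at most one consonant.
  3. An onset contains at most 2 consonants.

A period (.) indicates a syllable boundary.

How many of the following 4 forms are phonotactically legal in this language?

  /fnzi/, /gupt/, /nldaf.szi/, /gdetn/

0

/fnzi/ — violates constraint 3: syllable 1 onset /fnz/ has 3 consonants (> 2) → phonotactically illegal
/gupt/ — violates constraint 2: syllable 1 coda /pt/ has 2 consonants (> 1) → phonotactically illegal
/nldaf.szi/ — violates constraint 3: syllable 1 onset /nld/ has 3 consonants (> 2) → phonotactically illegal
/gdetn/ — violates constraint 2: syllable 1 coda /tn/ has 2 consonants (> 1) → phonotactically illegal
No form is phonotactically legal → 0.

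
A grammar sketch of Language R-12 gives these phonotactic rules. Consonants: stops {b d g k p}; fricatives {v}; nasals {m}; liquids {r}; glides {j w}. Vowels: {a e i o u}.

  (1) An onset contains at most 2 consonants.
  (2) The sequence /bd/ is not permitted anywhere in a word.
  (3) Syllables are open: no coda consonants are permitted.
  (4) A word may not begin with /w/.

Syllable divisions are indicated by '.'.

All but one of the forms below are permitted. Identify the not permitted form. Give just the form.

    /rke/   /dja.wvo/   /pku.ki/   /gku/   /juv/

/rke/ — σ1 onset /rk/ (2C), coda /∅/ ok → permitted
/dja.wvo/ — σ1 onset /dj/ (2C), coda /∅/ ok; σ2 onset /wv/ (2C), coda /∅/ ok → permitted
/pku.ki/ — σ1 onset /pk/ (2C), coda /∅/ ok; σ2 onset /k/, coda /∅/ ok → permitted
/gku/ — σ1 onset /gk/ (2C), coda /∅/ ok → permitted
/juv/ — violates constraint 3: syllable 1 coda /v/ has 1 consonant (> 0) → not permitted

/juv/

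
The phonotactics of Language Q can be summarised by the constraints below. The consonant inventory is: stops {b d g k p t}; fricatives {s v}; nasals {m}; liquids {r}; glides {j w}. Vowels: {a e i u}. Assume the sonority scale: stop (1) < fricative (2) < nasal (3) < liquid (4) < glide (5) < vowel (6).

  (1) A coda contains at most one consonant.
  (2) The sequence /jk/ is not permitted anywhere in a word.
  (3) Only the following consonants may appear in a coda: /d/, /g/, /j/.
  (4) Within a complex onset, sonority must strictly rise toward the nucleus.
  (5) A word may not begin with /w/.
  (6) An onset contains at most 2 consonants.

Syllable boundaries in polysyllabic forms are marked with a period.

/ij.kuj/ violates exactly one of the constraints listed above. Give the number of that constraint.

/ij.kuj/: contains banned sequence /jk/.
This is a violation of constraint 2: "The sequence /jk/ is not permitted anywhere in a word."
The remaining constraints (1, 3, 4, 5, 6) are satisfied.

2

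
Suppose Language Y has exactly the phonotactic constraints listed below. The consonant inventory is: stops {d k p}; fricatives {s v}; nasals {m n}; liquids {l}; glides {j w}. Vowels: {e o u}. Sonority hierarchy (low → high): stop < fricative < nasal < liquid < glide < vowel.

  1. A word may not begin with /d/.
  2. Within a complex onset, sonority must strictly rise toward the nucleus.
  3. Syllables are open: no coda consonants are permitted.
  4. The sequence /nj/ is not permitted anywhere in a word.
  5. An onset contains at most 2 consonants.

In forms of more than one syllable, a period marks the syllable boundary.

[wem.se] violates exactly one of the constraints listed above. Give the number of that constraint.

[wem.se]: syllable 1 coda /m/ has 1 consonant (> 0).
This is a violation of constraint 3: "Syllables are open: no coda consonants are permitted."
The remaining constraints (1, 2, 4, 5) are satisfied.

3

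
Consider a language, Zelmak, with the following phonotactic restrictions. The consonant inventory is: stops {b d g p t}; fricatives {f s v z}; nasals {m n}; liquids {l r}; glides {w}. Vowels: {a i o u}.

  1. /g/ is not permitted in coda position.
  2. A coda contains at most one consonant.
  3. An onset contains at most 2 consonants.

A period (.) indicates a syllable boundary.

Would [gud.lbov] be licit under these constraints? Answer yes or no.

[gud.lbov] — σ1 onset /g/, coda /d/ ok; σ2 onset /lb/ (2C), coda /v/ ok → licit

yes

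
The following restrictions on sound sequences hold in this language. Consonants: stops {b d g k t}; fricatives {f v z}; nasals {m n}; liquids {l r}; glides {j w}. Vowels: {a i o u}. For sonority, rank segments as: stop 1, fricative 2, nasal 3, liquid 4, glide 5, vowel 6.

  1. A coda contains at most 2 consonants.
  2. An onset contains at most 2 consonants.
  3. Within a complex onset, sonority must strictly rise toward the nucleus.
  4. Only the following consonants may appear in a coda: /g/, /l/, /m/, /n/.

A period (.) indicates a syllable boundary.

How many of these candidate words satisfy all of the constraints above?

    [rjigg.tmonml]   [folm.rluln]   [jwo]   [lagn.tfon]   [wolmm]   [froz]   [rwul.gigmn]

1

[rjigg.tmonml] — violates constraint 1: syllable 2 coda /nml/ has 3 consonants (> 2) → ill-formed
[folm.rluln] — violates constraint 3: syllable 2 onset /rl/: /r/ (liquid, 4) → /l/ (liquid, 4) does not rise → ill-formed
[jwo] — violates constraint 3: syllable 1 onset /jw/: /j/ (glide, 5) → /w/ (glide, 5) does not rise → ill-formed
[lagn.tfon] — σ1 onset /l/, coda /gn/ (2C) ok; σ2 onset /tf/ (1→2 rises), coda /n/ ok → well-formed
[wolmm] — violates constraint 1: syllable 1 coda /lmm/ has 3 consonants (> 2) → ill-formed
[froz] — violates constraint 4: syllable 1 coda contains /z/, which is not a licensed coda consonant → ill-formed
[rwul.gigmn] — violates constraint 1: syllable 2 coda /gmn/ has 3 consonants (> 2) → ill-formed
Well-formed: [lagn.tfon] → 1.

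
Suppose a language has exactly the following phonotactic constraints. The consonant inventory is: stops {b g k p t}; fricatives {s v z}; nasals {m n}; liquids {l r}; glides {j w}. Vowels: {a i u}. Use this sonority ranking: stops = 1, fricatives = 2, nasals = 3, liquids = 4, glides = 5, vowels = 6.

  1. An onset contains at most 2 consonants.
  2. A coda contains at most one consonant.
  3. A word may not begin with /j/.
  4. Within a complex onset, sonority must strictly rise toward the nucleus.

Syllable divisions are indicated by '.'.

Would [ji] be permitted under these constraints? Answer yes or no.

[ji] — violates constraint 3: word begins with /j/ → not permitted

no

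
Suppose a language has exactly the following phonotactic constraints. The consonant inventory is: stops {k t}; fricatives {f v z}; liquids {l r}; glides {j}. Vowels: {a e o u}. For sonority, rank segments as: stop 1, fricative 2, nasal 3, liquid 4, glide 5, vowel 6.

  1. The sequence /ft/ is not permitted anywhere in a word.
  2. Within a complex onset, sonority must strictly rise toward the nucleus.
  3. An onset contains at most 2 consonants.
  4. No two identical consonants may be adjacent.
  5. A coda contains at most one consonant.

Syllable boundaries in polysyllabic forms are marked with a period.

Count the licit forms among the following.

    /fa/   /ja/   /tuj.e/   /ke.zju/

/fa/ — σ1 onset /f/, coda /∅/ ok → licit
/ja/ — σ1 onset /j/, coda /∅/ ok → licit
/tuj.e/ — σ1 onset /t/, coda /j/ ok; σ2 onset /∅/, coda /∅/ ok → licit
/ke.zju/ — σ1 onset /k/, coda /∅/ ok; σ2 onset /zj/ (2→5 rises), coda /∅/ ok → licit
Licit: /fa/, /ja/, /tuj.e/, /ke.zju/ → 4.

4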